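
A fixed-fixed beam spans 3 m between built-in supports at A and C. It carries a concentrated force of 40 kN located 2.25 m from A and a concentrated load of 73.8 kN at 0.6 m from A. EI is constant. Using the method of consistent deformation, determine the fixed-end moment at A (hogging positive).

M_A = 33.96 kN·m

Take the two fixed-end moments M_A, M_C as redundants; the released structure is the simple span AC.
End rotations of the released simple span under the applied load (×1/EI):
  at A: point load 40 at a = 2.25: Pab(L + b)/(6LEI) = 14.06/EI
  at C: point load 40 at a = 2.25: Pab(L + a)/(6LEI) = 19.69/EI
  at A: point load 73.8 at a = 0.6: Pab(L + b)/(6LEI) = 31.88/EI
  at C: point load 73.8 at a = 0.6: Pab(L + a)/(6LEI) = 21.25/EI
  θ_A0 = 45.94/EI,  θ_C0 = 40.94/EI
Flexibility coefficients: a unit moment at one end gives L/(3EI) there and L/(6EI) at the far end, so f₁₁ = f₂₂ = 1/EI and f₁₂ = f₂₁ = 0.5/EI.
Compatibility — zero rotation at each built-in end:
  1 M_A + 0.5 M_C = 45.94
  0.5 M_A + 1 M_C = 40.94
Solving the pair gives M_A = 33.96 kN·m and M_C = 23.96 kN·m (hogging).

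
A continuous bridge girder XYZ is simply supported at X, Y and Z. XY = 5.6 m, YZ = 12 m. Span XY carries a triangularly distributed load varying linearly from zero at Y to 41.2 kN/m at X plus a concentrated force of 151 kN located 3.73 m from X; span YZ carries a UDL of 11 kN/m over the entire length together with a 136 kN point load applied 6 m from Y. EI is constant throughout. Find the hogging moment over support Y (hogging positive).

Take M_Y as the redundant. Released structure: two simple spans XY and YZ with a hinge at Y.
Rotations at Y on the released spans (each span's end-slope, ×1/EI):
  span XY: triangular load, peak 41.2: 7w₀L³/(360EI) = 140.7/EI
  span XY: point load 151 at a = 3.73: Pab(L + a)/(6LEI) = 292.5/EI
  span YZ: UDL 11: wL³/(24EI) = 792/EI
  span YZ: point load 136 at a = 6: Pab(L + b)/(6LEI) = 1224/EI
  relative rotation θ_0 = (433.2 + 2016)/EI = 2449/EI
A unit hogging moment at Y produces rotation L₁/(3EI) + L₂/(3EI) = 5.867/EI.
Compatibility: M_Y·(L₁+L₂)/(3EI) = θ_0, giving M_Y = 417.5 kN·m (hogging).

M_Y = 417.5 kN·m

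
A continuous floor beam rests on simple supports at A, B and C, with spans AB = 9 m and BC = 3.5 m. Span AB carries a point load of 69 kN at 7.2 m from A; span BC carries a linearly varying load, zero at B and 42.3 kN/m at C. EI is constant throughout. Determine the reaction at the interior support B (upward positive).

R_B = 108.8 kN

Release continuity at B by inserting a hinge; the redundant is the internal moment M_B. The primary structure is two simply-supported spans AB and BC.
End slopes at the hinge B, treating each span as simply supported:
  span AB: point load 69 at a = 7.2: Pab(L + a)/(6LEI) = 268.3/EI
  span BC: triangular load, peak 42.3: 7w₀L³/(360EI) = 35.26/EI
  relative rotation θ_0 = (268.3 + 35.26)/EI = 303.5/EI
A unit hogging moment at B produces rotation L₁/(3EI) + L₂/(3EI) = 4.167/EI.
Compatibility: M_B·(L₁+L₂)/(3EI) = θ_0, giving M_B = 72.85 kN·m (hogging).
Span AB, ΣM about A with M_B applied at B: R_B^{AB}·9 = 496.8 + 72.85, so R_B^{AB} = 63.29 kN and R_A = 69 − 63.29 = 5.706 kN.
Span BC, ΣM about C: R_B^{BC}·3.5 = 86.36 + 72.85, so R_B^{BC} = 45.49 kN and R_C = 74.03 − 45.49 = 28.54 kN.
R_B = 63.29 + 45.49 = 108.8 kN.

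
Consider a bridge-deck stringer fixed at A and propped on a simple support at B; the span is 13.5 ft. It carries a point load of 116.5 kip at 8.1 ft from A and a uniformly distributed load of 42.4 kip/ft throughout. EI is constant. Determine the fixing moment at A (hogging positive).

M_A = 1230 kip·ft

Release the roller at B. Primary structure: cantilever fixed at A.
Downward deflection at the released point B due to the loads:
  point load 116.5 at a = 8.1: Pa²(3L − a)/(6EI) = 41275/EI
  UDL 42.4: wL⁴/(8EI) = 176040/EI
  δ_0 = 217315/EI
Tip deflection under a unit load at B: L³/(3EI) = 820.1/EI.
The prop prevents deflection at B: R_B = δ_0/δ_{BB} = 217315/820.1 = 265 kip.
Moment equilibrium about A: M_A = Σ(load moments about A) − R_B·L = 4807 − 265×13.5 = 1230 kip·ft.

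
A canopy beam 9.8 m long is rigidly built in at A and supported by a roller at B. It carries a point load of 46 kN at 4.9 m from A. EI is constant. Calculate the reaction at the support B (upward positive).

R_B = 14.38 kN

Choose R_B as the redundant. The primary structure is the cantilever fixed at A.
Primary-structure tip deflection at B by superposition:
  point load 46 at a = 4.9: Pa²(3L − a)/(6EI) = 4510/EI
Tip deflection under a unit load at B: L³/(3EI) = 313.7/EI.
The prop prevents deflection at B: R_B = δ_0/δ_{BB} = 4510/313.7 = 14.38 kN.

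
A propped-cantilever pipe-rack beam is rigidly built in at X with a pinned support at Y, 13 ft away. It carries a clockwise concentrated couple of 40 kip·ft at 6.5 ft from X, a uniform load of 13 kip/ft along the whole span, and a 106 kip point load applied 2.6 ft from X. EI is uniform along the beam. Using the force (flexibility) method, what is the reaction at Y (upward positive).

Choose R_Y as the redundant. The primary structure is the cantilever fixed at X.
Deflection at Y on the released cantilever, summing each load's contribution:
  clockwise couple 40 at a = 6.5: M₀a(2L − a)/(2EI) = 2535/EI
  UDL 13: wL⁴/(8EI) = 46412/EI
  point load 106 at a = 2.6: Pa²(3L − a)/(6EI) = 4347/EI
  δ_0 = 53294/EI
Tip deflection under a unit load at Y: L³/(3EI) = 732.3/EI.
Compatibility at Y: δ_0 − R_Y·δ_{YY} = 0, so R_Y = 53294/732.3 = 72.77 kip.

R_Y = 72.77 kip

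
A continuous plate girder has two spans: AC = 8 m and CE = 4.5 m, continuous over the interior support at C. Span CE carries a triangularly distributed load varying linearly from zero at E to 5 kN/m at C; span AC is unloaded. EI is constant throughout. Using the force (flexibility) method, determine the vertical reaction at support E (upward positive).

Insert a hinge at C; M_C is the redundant, and each span becomes simply supported.
End slopes at the hinge C, treating each span as simply supported:
  span CE: triangular load, peak 5: w₀L³/(45EI) = 10.12/EI
  relative rotation θ_0 = (0 + 10.12)/EI = 10.12/EI
A unit hogging moment at C produces rotation L₁/(3EI) + L₂/(3EI) = 4.167/EI.
Slope continuity at C: θ_0 = M_C·4.167/EI, so M_C = 10.12/4.167 = 2.43 kN·m (hogging).
Span CE, ΣM about E: R_C^{CE}·4.5 = 33.75 + 2.43, so R_C^{CE} = 8.04 kN and R_E = 11.25 − 8.04 = 3.21 kN.

R_E = 3.21 kN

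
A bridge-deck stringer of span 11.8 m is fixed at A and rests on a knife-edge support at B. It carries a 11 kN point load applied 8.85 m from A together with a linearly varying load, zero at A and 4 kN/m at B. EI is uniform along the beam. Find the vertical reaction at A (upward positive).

R_A = 14.66 kN

Remove the prop at B; the released (primary) structure is a cantilever built in at A.
Downward deflection at the released point B due to the loads:
  point load 11 at a = 8.85: Pa²(3L − a)/(6EI) = 3812/EI
  triangular load, peak 4 at the free end: 11w₀L⁴/(120EI) = 7109/EI
  δ_0 = 10921/EI
Flexibility coefficient — unit upward force at B: δ_{BB} = L³/(3EI) = 547.7/EI.
The prop prevents deflection at B: R_B = δ_0/δ_{BB} = 10921/547.7 = 19.94 kN.
Vertical equilibrium: R_A = ΣP − R_B = 34.6 − 19.94 = 14.66 kN.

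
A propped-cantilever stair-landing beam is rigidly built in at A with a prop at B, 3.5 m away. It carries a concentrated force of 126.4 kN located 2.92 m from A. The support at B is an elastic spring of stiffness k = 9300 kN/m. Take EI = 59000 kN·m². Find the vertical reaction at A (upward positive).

Remove the prop at B; the released (primary) structure is a cantilever built in at A.
Free-end deflection of the primary structure under the applied loading (downward +):
  point load 126.4 at a = 2.92: Pa²(3L − a)/(6EI) = 1362/EI
Tip deflection under a unit load at B: L³/(3EI) = 14.29/EI.
With EI = 59000 kN·m²: δ_0 = 0.023077 m and δ_{BB} = 0.000242 m/kN.
Compatibility — the spring shortens by R_B/k under the reaction it provides: δ_0 − R_B·δ_{BB} = R_B/k. With 1/k = 0.000108 m/kN, R_B = δ_0 / (δ_{BB} + 1/k) = 0.023077 / (0.000242 + 0.000108) = 65.98 kN.
Vertical equilibrium: R_A = ΣP − R_B = 126.4 − 65.98 = 60.42 kN.

R_A = 60.42 kN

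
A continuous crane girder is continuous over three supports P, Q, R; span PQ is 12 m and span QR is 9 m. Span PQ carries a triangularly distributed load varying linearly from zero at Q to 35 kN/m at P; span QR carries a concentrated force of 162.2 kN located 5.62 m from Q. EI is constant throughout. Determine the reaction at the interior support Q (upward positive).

Insert a hinge at Q; M_Q is the redundant, and each span becomes simply supported.
End slopes at the hinge Q, treating each span as simply supported:
  span PQ: triangular load, peak 35: 7w₀L³/(360EI) = 1176/EI
  span QR: point load 162.2 at a = 5.62: Pab(L + b)/(6LEI) = 706.4/EI
  relative rotation θ_0 = (1176 + 706.4)/EI = 1882/EI
A unit hogging moment at Q produces rotation L₁/(3EI) + L₂/(3EI) = 7/EI.
Compatibility: M_Q·(L₁+L₂)/(3EI) = θ_0, giving M_Q = 268.9 kN·m (hogging).
Span PQ, ΣM about P with M_Q applied at Q: R_Q^{PQ}·12 = 840 + 268.9, so R_Q^{PQ} = 92.41 kN and R_P = 210 − 92.41 = 117.6 kN.
Span QR, ΣM about R: R_Q^{QR}·9 = 548.2 + 268.9, so R_Q^{QR} = 90.79 kN and R_R = 162.2 − 90.79 = 71.41 kN.
R_Q = 92.41 + 90.79 = 183.2 kN.

R_Q = 183.2 kN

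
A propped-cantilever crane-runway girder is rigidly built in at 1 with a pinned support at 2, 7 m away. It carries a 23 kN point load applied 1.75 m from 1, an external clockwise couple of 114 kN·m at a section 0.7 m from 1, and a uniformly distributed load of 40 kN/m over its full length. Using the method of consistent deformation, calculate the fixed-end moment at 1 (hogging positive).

M_1 = 352.9 kN·m

Choose R_2 as the redundant. The primary structure is the cantilever fixed at 1.
Primary-structure tip deflection at 2 by superposition:
  point load 23 at a = 1.75: Pa²(3L − a)/(6EI) = 226/EI
  clockwise couple 114 at a = 0.7: M₀a(2L − a)/(2EI) = 530.7/EI
  UDL 40: wL⁴/(8EI) = 12005/EI
  δ_0 = 12762/EI
Tip deflection under a unit load at 2: L³/(3EI) = 114.3/EI.
Compatibility at 2: δ_0 − R_2·δ_{22} = 0, so R_2 = 12762/114.3 = 111.6 kN.
Moment equilibrium about 1: M_1 = Σ(load moments about 1) − R_2·L = 1134 − 111.6×7 = 352.9 kN·m.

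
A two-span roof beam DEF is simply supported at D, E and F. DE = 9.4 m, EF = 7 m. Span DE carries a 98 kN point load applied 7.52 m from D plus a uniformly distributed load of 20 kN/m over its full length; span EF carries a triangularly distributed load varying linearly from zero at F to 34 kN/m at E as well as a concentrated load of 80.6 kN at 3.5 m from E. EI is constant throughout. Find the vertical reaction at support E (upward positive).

Take M_E as the redundant. Released structure: two simple spans DE and EF with a hinge at E.
Discontinuity in slope at E on the released structure — sum the simple-span end rotations:
  span DE: point load 98 at a = 7.52: Pab(L + a)/(6LEI) = 415.6/EI
  span DE: UDL 20: wL³/(24EI) = 692.2/EI
  span EF: triangular load, peak 34: w₀L³/(45EI) = 259.2/EI
  span EF: point load 80.6 at a = 3.5: Pab(L + b)/(6LEI) = 246.8/EI
  relative rotation θ_0 = (1108 + 506)/EI = 1614/EI
A unit hogging moment at E produces rotation L₁/(3EI) + L₂/(3EI) = 5.467/EI.
Slope continuity at E: θ_0 = M_E·5.467/EI, so M_E = 1614/5.467 = 295.2 kN·m (hogging).
Span DE, ΣM about D with M_E applied at E: R_E^{DE}·9.4 = 1621 + 295.2, so R_E^{DE} = 203.8 kN and R_D = 286 − 203.8 = 82.2 kN.
Span EF, ΣM about F: R_E^{EF}·7 = 837.4 + 295.2, so R_E^{EF} = 161.8 kN and R_F = 199.6 − 161.8 = 37.79 kN.
R_E = 203.8 + 161.8 = 365.6 kN.

R_E = 365.6 kN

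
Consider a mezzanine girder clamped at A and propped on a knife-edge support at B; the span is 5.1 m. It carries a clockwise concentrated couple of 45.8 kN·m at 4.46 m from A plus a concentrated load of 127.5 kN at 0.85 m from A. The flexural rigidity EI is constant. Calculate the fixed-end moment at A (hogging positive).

M_A = 60.97 kN·m

Release the roller at B. Primary structure: cantilever fixed at A.
Primary-structure tip deflection at B by superposition:
  clockwise couple 45.8 at a = 4.46: M₀a(2L − a)/(2EI) = 586.2/EI
  point load 127.5 at a = 0.85: Pa²(3L − a)/(6EI) = 221.9/EI
  δ_0 = 808.1/EI
Flexibility coefficient — unit upward force at B: δ_{BB} = L³/(3EI) = 44.22/EI.
Compatibility at B: δ_0 − R_B·δ_{BB} = 0, so R_B = 808.1/44.22 = 18.28 kN.
Moment equilibrium about A: M_A = Σ(load moments about A) − R_B·L = 154.2 − 18.28×5.1 = 60.97 kN·m.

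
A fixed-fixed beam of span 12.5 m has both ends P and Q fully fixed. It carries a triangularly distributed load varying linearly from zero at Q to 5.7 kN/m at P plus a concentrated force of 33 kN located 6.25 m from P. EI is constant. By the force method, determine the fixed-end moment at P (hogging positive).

Take the two fixed-end moments M_P, M_Q as redundants; the released structure is the simple span PQ.
On the primary (simply-supported) span, the end slopes from the loading are:
  at P: triangular load, peak 5.7: w₀L³/(45EI) = 247.4/EI
  at Q: triangular load, peak 5.7: 7w₀L³/(360EI) = 216.5/EI
  at P: point load 33 at a = 6.25: Pab(L + b)/(6LEI) = 322.3/EI
  at Q: point load 33 at a = 6.25: Pab(L + a)/(6LEI) = 322.3/EI
  θ_P0 = 569.7/EI,  θ_Q0 = 538.7/EI
Flexibility coefficients: a unit moment at one end gives L/(3EI) there and L/(6EI) at the far end, so f₁₁ = f₂₂ = 4.167/EI and f₁₂ = f₂₁ = 2.083/EI.
Compatibility — zero rotation at each built-in end:
  4.167 M_P + 2.083 M_Q = 569.7
  2.083 M_P + 4.167 M_Q = 538.7
Solving the pair gives M_P = 96.09 kN·m and M_Q = 81.25 kN·m (hogging).

M_P = 96.09 kN·m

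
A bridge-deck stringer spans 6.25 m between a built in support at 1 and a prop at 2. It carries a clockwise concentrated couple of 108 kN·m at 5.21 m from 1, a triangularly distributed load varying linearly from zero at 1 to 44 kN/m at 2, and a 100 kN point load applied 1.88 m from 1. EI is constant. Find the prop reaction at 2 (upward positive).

Release the roller at 2. Primary structure: cantilever fixed at 1.
Downward deflection at the released point 2 due to the loads:
  clockwise couple 108 at a = 5.21: M₀a(2L − a)/(2EI) = 2051/EI
  triangular load, peak 44 at the free end: 11w₀L⁴/(120EI) = 6154/EI
  point load 100 at a = 1.88: Pa²(3L − a)/(6EI) = 993.8/EI
  δ_0 = 9199/EI
Tip deflection under a unit load at 2: L³/(3EI) = 81.38/EI.
Compatibility at 2: δ_0 − R_2·δ_{22} = 0, so R_2 = 9199/81.38 = 113 kN.

R_2 = 113 kN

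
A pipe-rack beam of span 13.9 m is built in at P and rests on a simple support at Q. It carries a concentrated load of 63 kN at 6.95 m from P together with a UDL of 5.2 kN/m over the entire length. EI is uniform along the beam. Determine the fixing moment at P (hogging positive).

Take the reaction at Q as the redundant and release it; the primary structure is a cantilever fixed at P.
Free-end deflection of the primary structure under the applied loading (downward +):
  point load 63 at a = 6.95: Pa²(3L − a)/(6EI) = 17624/EI
  UDL 5.2: wL⁴/(8EI) = 24265/EI
  δ_0 = 41889/EI
Tip deflection under a unit load at Q: L³/(3EI) = 895.2/EI.
Compatibility at Q: δ_0 − R_Q·δ_{QQ} = 0, so R_Q = 41889/895.2 = 46.79 kN.
Moment equilibrium about P: M_P = Σ(load moments about P) − R_Q·L = 940.2 − 46.79×13.9 = 289.8 kN·m.

M_P = 289.8 kN·m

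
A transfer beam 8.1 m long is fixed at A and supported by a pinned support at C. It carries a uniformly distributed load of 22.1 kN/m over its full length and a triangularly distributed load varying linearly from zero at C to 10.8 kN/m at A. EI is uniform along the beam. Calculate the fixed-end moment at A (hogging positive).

M_A = 228.5 kN·m

Take the reaction at C as the redundant and release it; the primary structure is a cantilever fixed at A.
Downward deflection at the released point C due to the loads:
  UDL 22.1: wL⁴/(8EI) = 11892/EI
  triangular load, peak 10.8 at the fixed end: w₀L⁴/(30EI) = 1550/EI
  δ_0 = 13441/EI
Tip deflection under a unit load at C: L³/(3EI) = 177.1/EI.
Compatibility at C: δ_0 − R_C·δ_{CC} = 0, so R_C = 13441/177.1 = 75.88 kN.
Moment equilibrium about A: M_A = Σ(load moments about A) − R_C·L = 843.1 − 75.88×8.1 = 228.5 kN·m.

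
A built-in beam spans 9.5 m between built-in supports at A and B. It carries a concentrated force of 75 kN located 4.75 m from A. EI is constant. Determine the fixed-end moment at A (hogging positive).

M_A = 89.06 kN·m

Take the two fixed-end moments M_A, M_B as redundants; the released structure is the simple span AB.
On the primary (simply-supported) span, the end slopes from the loading are:
  at A: point load 75 at a = 4.75: Pab(L + b)/(6LEI) = 423/EI
  at B: point load 75 at a = 4.75: Pab(L + a)/(6LEI) = 423/EI
  θ_A0 = 423/EI,  θ_B0 = 423/EI
Flexibility coefficients: a unit moment at one end gives L/(3EI) there and L/(6EI) at the far end, so f₁₁ = f₂₂ = 3.167/EI and f₁₂ = f₂₁ = 1.583/EI.
Compatibility — zero rotation at each built-in end:
  3.167 M_A + 1.583 M_B = 423
  1.583 M_A + 3.167 M_B = 423
Solving the pair gives M_A = 89.06 kN·m and M_B = 89.06 kN·m (hogging).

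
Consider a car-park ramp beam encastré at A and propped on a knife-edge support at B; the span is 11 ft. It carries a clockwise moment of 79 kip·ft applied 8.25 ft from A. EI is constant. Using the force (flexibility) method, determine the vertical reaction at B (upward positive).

R_B = 10.1 kip

Take the reaction at B as the redundant and release it; the primary structure is a cantilever fixed at A.
Primary-structure tip deflection at B by superposition:
  clockwise couple 79 at a = 8.25: M₀a(2L − a)/(2EI) = 4481/EI
Flexibility coefficient — unit upward force at B: δ_{BB} = L³/(3EI) = 443.7/EI.
Compatibility at B: δ_0 − R_B·δ_{BB} = 0, so R_B = 4481/443.7 = 10.1 kip.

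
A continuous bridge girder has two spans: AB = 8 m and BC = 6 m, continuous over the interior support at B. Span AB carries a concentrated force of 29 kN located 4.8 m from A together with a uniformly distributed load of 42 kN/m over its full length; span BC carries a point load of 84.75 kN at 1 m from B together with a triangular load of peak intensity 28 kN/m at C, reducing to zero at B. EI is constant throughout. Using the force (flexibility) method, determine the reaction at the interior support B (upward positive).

Insert a hinge at B; M_B is the redundant, and each span becomes simply supported.
Discontinuity in slope at B on the released structure — sum the simple-span end rotations:
  span AB: point load 29 at a = 4.8: Pab(L + a)/(6LEI) = 118.8/EI
  span AB: UDL 42: wL³/(24EI) = 896/EI
  span BC: point load 84.75 at a = 1: Pab(L + b)/(6LEI) = 129.5/EI
  span BC: triangular load, peak 28: 7w₀L³/(360EI) = 117.6/EI
  relative rotation θ_0 = (1015 + 247.1)/EI = 1262/EI
A unit hogging moment at B produces rotation L₁/(3EI) + L₂/(3EI) = 4.667/EI.
Slope continuity at B: θ_0 = M_B·4.667/EI, so M_B = 1262/4.667 = 270.4 kN·m (hogging).
Span AB, ΣM about A with M_B applied at B: R_B^{AB}·8 = 1483 + 270.4, so R_B^{AB} = 219.2 kN and R_A = 365 − 219.2 = 145.8 kN.
Span BC, ΣM about C: R_B^{BC}·6 = 591.8 + 270.4, so R_B^{BC} = 143.7 kN and R_C = 168.8 − 143.7 = 25.06 kN.
R_B = 219.2 + 143.7 = 362.9 kN.

R_B = 362.9 kN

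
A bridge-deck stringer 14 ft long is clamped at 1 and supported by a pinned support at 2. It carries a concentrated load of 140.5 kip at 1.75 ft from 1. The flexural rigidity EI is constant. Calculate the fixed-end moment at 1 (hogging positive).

M_1 = 201.7 kip·ft

Take the reaction at 2 as the redundant and release it; the primary structure is a cantilever fixed at 1.
Primary-structure tip deflection at 2 by superposition:
  point load 140.5 at a = 1.75: Pa²(3L − a)/(6EI) = 2886/EI
Flexibility coefficient — unit upward force at 2: δ_{22} = L³/(3EI) = 914.7/EI.
Compatibility at 2: δ_0 − R_2·δ_{22} = 0, so R_2 = 2886/914.7 = 3.156 kip.
Moment equilibrium about 1: M_1 = Σ(load moments about 1) − R_2·L = 245.9 − 3.156×14 = 201.7 kip·ft.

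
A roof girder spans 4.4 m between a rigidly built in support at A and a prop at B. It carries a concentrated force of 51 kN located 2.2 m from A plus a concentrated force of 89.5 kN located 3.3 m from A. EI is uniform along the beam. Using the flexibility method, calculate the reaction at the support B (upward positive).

R_B = 72.57 kN

Choose R_B as the redundant. The primary structure is the cantilever fixed at A.
Primary-structure tip deflection at B by superposition:
  point load 51 at a = 2.2: Pa²(3L − a)/(6EI) = 452.5/EI
  point load 89.5 at a = 3.3: Pa²(3L − a)/(6EI) = 1608/EI
  δ_0 = 2061/EI
Flexibility coefficient — unit upward force at B: δ_{BB} = L³/(3EI) = 28.39/EI.
The prop prevents deflection at B: R_B = δ_0/δ_{BB} = 2061/28.39 = 72.57 kN.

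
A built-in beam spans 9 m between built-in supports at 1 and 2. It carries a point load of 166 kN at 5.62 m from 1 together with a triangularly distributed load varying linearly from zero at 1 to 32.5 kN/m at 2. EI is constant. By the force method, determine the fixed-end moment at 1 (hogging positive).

M_1 = 219.3 kN·m

Release both end moments; the primary structure is a simply-supported span 12 with redundants M_1 and M_2.
End rotations of the released simple span under the applied load (×1/EI):
  at 1: point load 166 at a = 5.62: Pab(L + b)/(6LEI) = 722.9/EI
  at 2: point load 166 at a = 5.62: Pab(L + a)/(6LEI) = 853.7/EI
  at 1: triangular load, peak 32.5: 7w₀L³/(360EI) = 460.7/EI
  at 2: triangular load, peak 32.5: w₀L³/(45EI) = 526.5/EI
  θ_10 = 1184/EI,  θ_20 = 1380/EI
Flexibility coefficients: a unit moment at one end gives L/(3EI) there and L/(6EI) at the far end, so f₁₁ = f₂₂ = 3/EI and f₁₂ = f₂₁ = 1.5/EI.
Compatibility — zero rotation at each built-in end:
  3 M_1 + 1.5 M_2 = 1184
  1.5 M_1 + 3 M_2 = 1380
Solving the pair gives M_1 = 219.3 kN·m and M_2 = 350.4 kN·m (hogging).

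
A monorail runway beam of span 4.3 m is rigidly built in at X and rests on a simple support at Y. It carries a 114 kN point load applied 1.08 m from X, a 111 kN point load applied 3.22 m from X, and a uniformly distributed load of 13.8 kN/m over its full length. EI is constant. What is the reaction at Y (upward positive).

Choose R_Y as the redundant. The primary structure is the cantilever fixed at X.
Downward deflection at the released point Y due to the loads:
  point load 114 at a = 1.08: Pa²(3L − a)/(6EI) = 262/EI
  point load 111 at a = 3.22: Pa²(3L − a)/(6EI) = 1857/EI
  UDL 13.8: wL⁴/(8EI) = 589.7/EI
  δ_0 = 2708/EI
Flexibility coefficient — unit upward force at Y: δ_{YY} = L³/(3EI) = 26.5/EI.
Compatibility at Y: δ_0 − R_Y·δ_{YY} = 0, so R_Y = 2708/26.5 = 102.2 kN.

R_Y = 102.2 kN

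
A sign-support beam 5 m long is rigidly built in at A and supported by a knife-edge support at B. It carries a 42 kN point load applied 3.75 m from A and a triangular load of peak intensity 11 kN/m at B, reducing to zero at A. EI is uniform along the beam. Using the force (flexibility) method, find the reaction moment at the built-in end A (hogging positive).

M_A = 40.65 kN·m

Release the roller at B. Primary structure: cantilever fixed at A.
Free-end deflection of the primary structure under the applied loading (downward +):
  point load 42 at a = 3.75: Pa²(3L − a)/(6EI) = 1107/EI
  triangular load, peak 11 at the free end: 11w₀L⁴/(120EI) = 630.2/EI
  δ_0 = 1738/EI
Tip deflection under a unit load at B: L³/(3EI) = 41.67/EI.
Compatibility at B: δ_0 − R_B·δ_{BB} = 0, so R_B = 1738/41.67 = 41.7 kN.
Moment equilibrium about A: M_A = Σ(load moments about A) − R_B·L = 249.2 − 41.7×5 = 40.65 kN·m.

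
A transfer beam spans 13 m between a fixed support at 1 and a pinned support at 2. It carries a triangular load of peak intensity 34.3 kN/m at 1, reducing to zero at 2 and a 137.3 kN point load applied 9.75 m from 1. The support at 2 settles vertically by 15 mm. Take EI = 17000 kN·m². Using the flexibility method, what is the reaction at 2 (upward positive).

R_2 = 131.1 kN

Release the roller at 2. Primary structure: cantilever fixed at 1.
Free-end deflection of the primary structure under the applied loading (downward +):
  triangular load, peak 34.3 at the fixed end: w₀L⁴/(30EI) = 32655/EI
  point load 137.3 at a = 9.75: Pa²(3L − a)/(6EI) = 63629/EI
  δ_0 = 96284/EI
Tip deflection under a unit load at 2: L³/(3EI) = 732.3/EI.
With EI = 17000 kN·m²: δ_0 = 5.6637 m and δ_{22} = 0.043078 m/kN.
Compatibility — the beam at 2 must follow the support down by 0.015 m: δ_0 − R_2·δ_{22} = 0.015, so R_2 = (5.6637 − 0.015)/0.043078 = 131.1 kN.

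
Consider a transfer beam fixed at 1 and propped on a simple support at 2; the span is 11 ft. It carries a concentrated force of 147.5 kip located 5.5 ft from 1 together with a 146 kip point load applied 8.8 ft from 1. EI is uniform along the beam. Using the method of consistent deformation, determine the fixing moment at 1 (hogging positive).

M_1 = 458.4 kip·ft

Take the reaction at 2 as the redundant and release it; the primary structure is a cantilever fixed at 1.
Deflection at 2 on the released cantilever, summing each load's contribution:
  point load 147.5 at a = 5.5: Pa²(3L − a)/(6EI) = 20450/EI
  point load 146 at a = 8.8: Pa²(3L − a)/(6EI) = 45602/EI
  δ_0 = 66052/EI
Flexibility coefficient — unit upward force at 2: δ_{22} = L³/(3EI) = 443.7/EI.
The prop prevents deflection at 2: R_2 = δ_0/δ_{22} = 66052/443.7 = 148.9 kip.
Moment equilibrium about 1: M_1 = Σ(load moments about 1) − R_2·L = 2096 − 148.9×11 = 458.4 kip·ft.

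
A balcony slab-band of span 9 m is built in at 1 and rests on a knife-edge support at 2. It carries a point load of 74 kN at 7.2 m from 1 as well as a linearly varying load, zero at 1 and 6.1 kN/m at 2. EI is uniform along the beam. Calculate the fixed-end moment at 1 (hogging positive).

Remove the prop at 2; the released (primary) structure is a cantilever built in at 1.
Primary-structure tip deflection at 2 by superposition:
  point load 74 at a = 7.2: Pa²(3L − a)/(6EI) = 12659/EI
  triangular load, peak 6.1 at the free end: 11w₀L⁴/(120EI) = 3669/EI
  δ_0 = 16328/EI
Flexibility coefficient — unit upward force at 2: δ_{22} = L³/(3EI) = 243/EI.
The prop prevents deflection at 2: R_2 = δ_0/δ_{22} = 16328/243 = 67.19 kN.
Moment equilibrium about 1: M_1 = Σ(load moments about 1) − R_2·L = 697.5 − 67.19×9 = 92.76 kN·m.

M_1 = 92.76 kN·m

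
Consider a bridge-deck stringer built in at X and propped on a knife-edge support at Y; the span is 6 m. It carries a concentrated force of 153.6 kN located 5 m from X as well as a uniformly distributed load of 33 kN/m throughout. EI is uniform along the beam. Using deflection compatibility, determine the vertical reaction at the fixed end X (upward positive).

Choose R_Y as the redundant. The primary structure is the cantilever fixed at X.
Deflection at Y on the released cantilever, summing each load's contribution:
  point load 153.6 at a = 5: Pa²(3L − a)/(6EI) = 8320/EI
  UDL 33: wL⁴/(8EI) = 5346/EI
  δ_0 = 13666/EI
Flexibility coefficient — unit upward force at Y: δ_{YY} = L³/(3EI) = 72/EI.
Compatibility at Y: δ_0 − R_Y·δ_{YY} = 0, so R_Y = 13666/72 = 189.8 kN.
Vertical equilibrium: R_X = ΣP − R_Y = 351.6 − 189.8 = 161.8 kN.

R_X = 161.8 kN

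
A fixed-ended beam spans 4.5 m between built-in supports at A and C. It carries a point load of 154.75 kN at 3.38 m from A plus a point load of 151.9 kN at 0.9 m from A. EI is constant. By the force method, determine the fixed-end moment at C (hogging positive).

M_C = 119.7 kN·m

Release both end moments; the primary structure is a simply-supported span AC with redundants M_A and M_C.
Simple-span end rotations at A and C under the given loads:
  at A: point load 154.75 at a = 3.38: Pab(L + b)/(6LEI) = 121.9/EI
  at C: point load 154.75 at a = 3.38: Pab(L + a)/(6LEI) = 171/EI
  at A: point load 151.9 at a = 0.9: Pab(L + b)/(6LEI) = 147.6/EI
  at C: point load 151.9 at a = 0.9: Pab(L + a)/(6LEI) = 98.43/EI
  θ_A0 = 269.6/EI,  θ_C0 = 269.4/EI
Flexibility coefficients: a unit moment at one end gives L/(3EI) there and L/(6EI) at the far end, so f₁₁ = f₂₂ = 1.5/EI and f₁₂ = f₂₁ = 0.75/EI.
Compatibility — zero rotation at each built-in end:
  1.5 M_A + 0.75 M_C = 269.6
  0.75 M_A + 1.5 M_C = 269.4
Solving the pair gives M_A = 119.9 kN·m and M_C = 119.7 kN·m (hogging).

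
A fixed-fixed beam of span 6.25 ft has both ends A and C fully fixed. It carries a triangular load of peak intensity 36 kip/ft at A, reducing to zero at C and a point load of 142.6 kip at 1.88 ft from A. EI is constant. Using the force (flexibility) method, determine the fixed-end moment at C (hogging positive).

Take the two fixed-end moments M_A, M_C as redundants; the released structure is the simple span AC.
Simple-span end rotations at A and C under the given loads:
  at A: triangular load, peak 36: w₀L³/(45EI) = 195.3/EI
  at C: triangular load, peak 36: 7w₀L³/(360EI) = 170.9/EI
  at A: point load 142.6 at a = 1.88: Pab(L + b)/(6LEI) = 331.8/EI
  at C: point load 142.6 at a = 1.88: Pab(L + a)/(6LEI) = 254/EI
  θ_A0 = 527.1/EI,  θ_C0 = 424.9/EI
Flexibility coefficients: a unit moment at one end gives L/(3EI) there and L/(6EI) at the far end, so f₁₁ = f₂₂ = 2.083/EI and f₁₂ = f₂₁ = 1.042/EI.
Compatibility — zero rotation at each built-in end:
  2.083 M_A + 1.042 M_C = 527.1
  1.042 M_A + 2.083 M_C = 424.9
Solving the pair gives M_A = 201.4 kip·ft and M_C = 103.3 kip·ft (hogging).

M_C = 103.3 kip·ft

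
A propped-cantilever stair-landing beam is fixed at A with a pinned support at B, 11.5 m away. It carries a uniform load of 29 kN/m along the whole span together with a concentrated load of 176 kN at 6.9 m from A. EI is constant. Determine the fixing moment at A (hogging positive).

M_A = 819.4 kN·m

Remove the prop at B; the released (primary) structure is a cantilever built in at A.
Downward deflection at the released point B due to the loads:
  UDL 29: wL⁴/(8EI) = 63401/EI
  point load 176 at a = 6.9: Pa²(3L − a)/(6EI) = 38545/EI
  δ_0 = 101947/EI
Tip deflection under a unit load at B: L³/(3EI) = 507/EI.
Compatibility at B: δ_0 − R_B·δ_{BB} = 0, so R_B = 101947/507 = 201.1 kN.
Moment equilibrium about A: M_A = Σ(load moments about A) − R_B·L = 3132 − 201.1×11.5 = 819.4 kN·m.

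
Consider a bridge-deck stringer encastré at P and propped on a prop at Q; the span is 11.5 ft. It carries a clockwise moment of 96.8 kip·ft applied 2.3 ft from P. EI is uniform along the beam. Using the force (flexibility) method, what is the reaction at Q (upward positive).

Release the roller at Q. Primary structure: cantilever fixed at P.
Primary-structure tip deflection at Q by superposition:
  clockwise couple 96.8 at a = 2.3: M₀a(2L − a)/(2EI) = 2304/EI
Tip deflection under a unit load at Q: L³/(3EI) = 507/EI.
Compatibility at Q: δ_0 − R_Q·δ_{QQ} = 0, so R_Q = 2304/507 = 4.545 kip.

R_Q = 4.545 kip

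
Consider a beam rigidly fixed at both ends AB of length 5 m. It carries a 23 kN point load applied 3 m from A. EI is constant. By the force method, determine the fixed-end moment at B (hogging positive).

Take the two fixed-end moments M_A, M_B as redundants; the released structure is the simple span AB.
On the primary (simply-supported) span, the end slopes from the loading are:
  at A: point load 23 at a = 3: Pab(L + b)/(6LEI) = 32.2/EI
  at B: point load 23 at a = 3: Pab(L + a)/(6LEI) = 36.8/EI
  θ_A0 = 32.2/EI,  θ_B0 = 36.8/EI
Flexibility coefficients: a unit moment at one end gives L/(3EI) there and L/(6EI) at the far end, so f₁₁ = f₂₂ = 1.667/EI and f₁₂ = f₂₁ = 0.8333/EI.
Compatibility — zero rotation at each built-in end:
  1.667 M_A + 0.8333 M_B = 32.2
  0.8333 M_A + 1.667 M_B = 36.8
Solving the pair gives M_A = 11.04 kN·m and M_B = 16.56 kN·m (hogging).

M_B = 16.56 kN·m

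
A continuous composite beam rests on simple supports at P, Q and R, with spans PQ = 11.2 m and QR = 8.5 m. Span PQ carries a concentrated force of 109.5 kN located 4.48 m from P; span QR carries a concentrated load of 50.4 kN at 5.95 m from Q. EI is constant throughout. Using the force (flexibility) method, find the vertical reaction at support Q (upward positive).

R_Q = 88.38 kN

Insert a hinge at Q; M_Q is the redundant, and each span becomes simply supported.
Rotations at Q on the released spans (each span's end-slope, ×1/EI):
  span PQ: point load 109.5 at a = 4.48: Pab(L + a)/(6LEI) = 769.2/EI
  span QR: point load 50.4 at a = 5.95: Pab(L + b)/(6LEI) = 165.7/EI
  relative rotation θ_0 = (769.2 + 165.7)/EI = 934.9/EI
A unit hogging moment at Q produces rotation L₁/(3EI) + L₂/(3EI) = 6.567/EI.
Compatibility: M_Q·(L₁+L₂)/(3EI) = θ_0, giving M_Q = 142.4 kN·m (hogging).
Span PQ, ΣM about P with M_Q applied at Q: R_Q^{PQ}·11.2 = 490.6 + 142.4, so R_Q^{PQ} = 56.51 kN and R_P = 109.5 − 56.51 = 52.99 kN.
Span QR, ΣM about R: R_Q^{QR}·8.5 = 128.5 + 142.4, so R_Q^{QR} = 31.87 kN and R_R = 50.4 − 31.87 = 18.53 kN.
R_Q = 56.51 + 31.87 = 88.38 kN.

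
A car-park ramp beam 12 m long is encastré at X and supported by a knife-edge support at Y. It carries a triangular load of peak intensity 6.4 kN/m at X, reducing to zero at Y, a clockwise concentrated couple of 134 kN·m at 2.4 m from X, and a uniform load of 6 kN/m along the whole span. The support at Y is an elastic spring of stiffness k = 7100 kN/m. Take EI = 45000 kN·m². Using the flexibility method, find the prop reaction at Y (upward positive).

R_Y = 40.27 kN

Remove the prop at Y; the released (primary) structure is a cantilever built in at X.
Free-end deflection of the primary structure under the applied loading (downward +):
  triangular load, peak 6.4 at the fixed end: w₀L⁴/(30EI) = 4424/EI
  clockwise couple 134 at a = 2.4: M₀a(2L − a)/(2EI) = 3473/EI
  UDL 6: wL⁴/(8EI) = 15552/EI
  δ_0 = 23449/EI
Flexibility coefficient — unit upward force at Y: δ_{YY} = L³/(3EI) = 576/EI.
With EI = 45000 kN·m²: δ_0 = 0.52109 m and δ_{YY} = 0.0128 m/kN.
Compatibility — the spring shortens by R_Y/k under the reaction it provides: δ_0 − R_Y·δ_{YY} = R_Y/k. With 1/k = 0.000141 m/kN, R_Y = δ_0 / (δ_{YY} + 1/k) = 0.52109 / (0.0128 + 0.000141) = 40.27 kN.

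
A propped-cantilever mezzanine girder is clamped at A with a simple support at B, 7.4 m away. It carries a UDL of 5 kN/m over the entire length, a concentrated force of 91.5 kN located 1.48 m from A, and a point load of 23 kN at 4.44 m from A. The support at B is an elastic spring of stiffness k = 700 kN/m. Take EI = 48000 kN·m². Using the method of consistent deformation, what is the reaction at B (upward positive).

Remove the prop at B; the released (primary) structure is a cantilever built in at A.
Deflection at B on the released cantilever, summing each load's contribution:
  UDL 5: wL⁴/(8EI) = 1874/EI
  point load 91.5 at a = 1.48: Pa²(3L − a)/(6EI) = 692.1/EI
  point load 23 at a = 4.44: Pa²(3L − a)/(6EI) = 1342/EI
  δ_0 = 3908/EI
Flexibility coefficient — unit upward force at B: δ_{BB} = L³/(3EI) = 135.1/EI.
With EI = 48000 kN·m²: δ_0 = 0.081425 m and δ_{BB} = 0.002814 m/kN.
Compatibility — the spring shortens by R_B/k under the reaction it provides: δ_0 − R_B·δ_{BB} = R_B/k. With 1/k = 0.001429 m/kN, R_B = δ_0 / (δ_{BB} + 1/k) = 0.081425 / (0.002814 + 0.001429) = 19.19 kN.

R_B = 19.19 kN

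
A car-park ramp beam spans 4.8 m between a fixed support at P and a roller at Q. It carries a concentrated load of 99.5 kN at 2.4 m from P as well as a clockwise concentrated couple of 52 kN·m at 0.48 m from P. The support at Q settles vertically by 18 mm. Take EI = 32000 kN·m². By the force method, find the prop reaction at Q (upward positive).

Remove the prop at Q; the released (primary) structure is a cantilever built in at P.
Deflection at Q on the released cantilever, summing each load's contribution:
  point load 99.5 at a = 2.4: Pa²(3L − a)/(6EI) = 1146/EI
  clockwise couple 52 at a = 0.48: M₀a(2L − a)/(2EI) = 113.8/EI
  δ_0 = 1260/EI
Tip deflection under a unit load at Q: L³/(3EI) = 36.86/EI.
With EI = 32000 kN·m²: δ_0 = 0.039377 m and δ_{QQ} = 0.001152 m/kN.
Compatibility — the beam at Q must follow the support down by 0.018 m: δ_0 − R_Q·δ_{QQ} = 0.018, so R_Q = (0.039377 − 0.018)/0.001152 = 18.56 kN.

R_Q = 18.56 kN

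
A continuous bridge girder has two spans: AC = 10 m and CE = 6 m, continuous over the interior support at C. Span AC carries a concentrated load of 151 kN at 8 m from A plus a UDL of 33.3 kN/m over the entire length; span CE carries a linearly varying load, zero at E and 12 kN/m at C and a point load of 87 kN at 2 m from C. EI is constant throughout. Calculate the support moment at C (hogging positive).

M_C = 443.1 kN·m

Insert a hinge at C; M_C is the redundant, and each span becomes simply supported.
Discontinuity in slope at C on the released structure — sum the simple-span end rotations:
  span AC: point load 151 at a = 8: Pab(L + a)/(6LEI) = 724.8/EI
  span AC: UDL 33.3: wL³/(24EI) = 1388/EI
  span CE: triangular load, peak 12: w₀L³/(45EI) = 57.6/EI
  span CE: point load 87 at a = 2: Pab(L + b)/(6LEI) = 193.3/EI
  relative rotation θ_0 = (2112 + 250.9)/EI = 2363/EI
A unit hogging moment at C produces rotation L₁/(3EI) + L₂/(3EI) = 5.333/EI.
Compatibility: M_C·(L₁+L₂)/(3EI) = θ_0, giving M_C = 443.1 kN·m (hogging).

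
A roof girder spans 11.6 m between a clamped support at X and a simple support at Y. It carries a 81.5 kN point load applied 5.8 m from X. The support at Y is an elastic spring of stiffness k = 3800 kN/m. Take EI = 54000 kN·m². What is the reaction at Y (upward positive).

Release the roller at Y. Primary structure: cantilever fixed at X.
Deflection at Y on the released cantilever, summing each load's contribution:
  point load 81.5 at a = 5.8: Pa²(3L − a)/(6EI) = 13251/EI
Flexibility coefficient — unit upward force at Y: δ_{YY} = L³/(3EI) = 520.3/EI.
With EI = 54000 kN·m²: δ_0 = 0.2454 m and δ_{YY} = 0.009635 m/kN.
Compatibility — the spring shortens by R_Y/k under the reaction it provides: δ_0 − R_Y·δ_{YY} = R_Y/k. With 1/k = 0.000263 m/kN, R_Y = δ_0 / (δ_{YY} + 1/k) = 0.2454 / (0.009635 + 0.000263) = 24.79 kN.

R_Y = 24.79 kN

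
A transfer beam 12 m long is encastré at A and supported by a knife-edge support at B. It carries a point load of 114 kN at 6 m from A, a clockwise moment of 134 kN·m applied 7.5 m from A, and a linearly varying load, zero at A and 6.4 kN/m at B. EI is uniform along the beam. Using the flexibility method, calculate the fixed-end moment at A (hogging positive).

Release the roller at B. Primary structure: cantilever fixed at A.
Deflection at B on the released cantilever, summing each load's contribution:
  point load 114 at a = 6: Pa²(3L − a)/(6EI) = 20520/EI
  clockwise couple 134 at a = 7.5: M₀a(2L − a)/(2EI) = 8291/EI
  triangular load, peak 6.4 at the free end: 11w₀L⁴/(120EI) = 12165/EI
  δ_0 = 40976/EI
Tip deflection under a unit load at B: L³/(3EI) = 576/EI.
The prop prevents deflection at B: R_B = δ_0/δ_{BB} = 40976/576 = 71.14 kN.
Moment equilibrium about A: M_A = Σ(load moments about A) − R_B·L = 1125 − 71.14×12 = 271.5 kN·m.

M_A = 271.5 kN·m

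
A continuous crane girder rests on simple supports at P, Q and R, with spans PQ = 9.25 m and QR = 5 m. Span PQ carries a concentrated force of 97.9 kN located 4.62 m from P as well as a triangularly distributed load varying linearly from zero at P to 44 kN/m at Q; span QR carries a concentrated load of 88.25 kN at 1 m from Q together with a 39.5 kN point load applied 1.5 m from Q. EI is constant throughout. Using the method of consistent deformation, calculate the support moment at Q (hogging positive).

Release continuity at Q by inserting a hinge; the redundant is the internal moment M_Q. The primary structure is two simply-supported spans PQ and QR.
Rotations at Q on the released spans (each span's end-slope, ×1/EI):
  span PQ: point load 97.9 at a = 4.62: Pab(L + a)/(6LEI) = 523.3/EI
  span PQ: triangular load, peak 44: w₀L³/(45EI) = 773.9/EI
  span QR: point load 88.25 at a = 1: Pab(L + b)/(6LEI) = 105.9/EI
  span QR: point load 39.5 at a = 1.5: Pab(L + b)/(6LEI) = 58.76/EI
  relative rotation θ_0 = (1297 + 164.7)/EI = 1462/EI
A unit hogging moment at Q produces rotation L₁/(3EI) + L₂/(3EI) = 4.75/EI.
Compatibility: M_Q·(L₁+L₂)/(3EI) = θ_0, giving M_Q = 307.8 kN·m (hogging).

M_Q = 307.8 kN·m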